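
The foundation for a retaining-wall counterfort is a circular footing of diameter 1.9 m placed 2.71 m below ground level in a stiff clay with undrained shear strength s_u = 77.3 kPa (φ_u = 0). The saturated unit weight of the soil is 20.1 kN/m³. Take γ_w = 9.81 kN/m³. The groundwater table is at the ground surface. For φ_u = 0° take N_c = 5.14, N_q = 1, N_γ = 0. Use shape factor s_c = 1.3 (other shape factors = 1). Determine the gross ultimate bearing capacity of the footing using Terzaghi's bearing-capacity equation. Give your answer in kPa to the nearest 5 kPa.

γ' = 20.1 − 9.81 = 10.29 kN/m³ (submerged throughout). q = 10.29 × 2.71 = 27.886 kPa.
c·N_c·s_c = 77.3 × 5.14 × 1.3 = 516.52 kPa
q·N_q = 27.886 × 1 = 27.886 kPa
q_ult = 516.52 + 27.886 = 544.4 kPa.

q_ult ≈ 545 kPa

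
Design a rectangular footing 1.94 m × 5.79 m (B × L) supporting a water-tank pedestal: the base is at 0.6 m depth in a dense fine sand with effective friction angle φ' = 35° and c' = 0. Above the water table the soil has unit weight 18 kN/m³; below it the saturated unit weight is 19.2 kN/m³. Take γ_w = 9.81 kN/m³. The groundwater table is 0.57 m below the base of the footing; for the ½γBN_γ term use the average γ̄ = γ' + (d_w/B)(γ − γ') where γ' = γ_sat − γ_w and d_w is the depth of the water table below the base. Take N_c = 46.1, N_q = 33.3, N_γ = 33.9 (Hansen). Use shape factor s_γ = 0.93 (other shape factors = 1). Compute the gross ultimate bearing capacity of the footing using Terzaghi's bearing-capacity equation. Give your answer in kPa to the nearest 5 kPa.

q = γ·D_f = 18 × 0.6 = 10.8 kPa.
γ' = 9.39 kN/m³; averaging over the depth B below the base, γ̄ = γ' + (d_w/B)(γ − γ') = 11.92 kN/m³.
q·N_q = 10.8 × 33.3 = 359.64 kPa
0.5·γ·B·N_γ·s_γ = 0.5 × 11.92 × 1.94 × 33.9 × 0.93 = 364.52 kPa
q_ult = 359.64 + 364.52 = 724.16 kPa.

q_ult ≈ 725 kPa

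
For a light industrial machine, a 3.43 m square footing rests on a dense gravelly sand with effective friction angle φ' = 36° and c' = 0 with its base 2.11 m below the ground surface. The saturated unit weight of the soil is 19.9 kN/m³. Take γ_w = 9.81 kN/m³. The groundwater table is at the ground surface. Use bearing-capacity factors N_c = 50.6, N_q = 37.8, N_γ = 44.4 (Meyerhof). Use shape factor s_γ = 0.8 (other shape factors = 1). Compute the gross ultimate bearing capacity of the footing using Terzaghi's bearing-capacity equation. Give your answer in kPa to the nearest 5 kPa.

With the water table at the surface the whole profile is submerged: γ' = 19.9 − 9.81 = 10.09 kN/m³, so q = γ'·D_f = 21.29 kPa; the same γ' applies in the ½γBN_γ term.
q_ult = q·N_q + 0.5·γ·B·N_γ·s_γ
     = 21.29 × 37.8 + 0.5 × 10.09 × 3.43 × 44.4 × 0.8
     = 804.76 + 614.65 = 1419.4 kPa.

q_ult ≈ 1420 kPa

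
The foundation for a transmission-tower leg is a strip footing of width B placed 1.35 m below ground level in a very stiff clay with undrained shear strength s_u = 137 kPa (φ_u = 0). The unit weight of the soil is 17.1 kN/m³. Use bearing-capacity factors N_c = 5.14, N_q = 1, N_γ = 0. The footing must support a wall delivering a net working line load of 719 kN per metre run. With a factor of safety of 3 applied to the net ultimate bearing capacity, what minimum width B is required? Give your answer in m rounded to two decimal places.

B = 3.06 m

q = γ·D_f = 17.1 × 1.35 = 23.085 kPa.
c·N_c = 137 × 5.14 = 704.18 kPa
q·N_q = 23.085 × 1 = 23.085 kPa
q_ult = 704.18 + 23.085 = 727.26 kPa.
For φ = 0 the ½γBN_γ term vanishes, so q_ult is independent of B. q_net = 727.26 − 23.085 = 704.18 kPa; q_all(net) = 704.18/3 = 234.73 kPa.
Required width B = w / q_all(net) = 719 / 234.73 = 3.063 m.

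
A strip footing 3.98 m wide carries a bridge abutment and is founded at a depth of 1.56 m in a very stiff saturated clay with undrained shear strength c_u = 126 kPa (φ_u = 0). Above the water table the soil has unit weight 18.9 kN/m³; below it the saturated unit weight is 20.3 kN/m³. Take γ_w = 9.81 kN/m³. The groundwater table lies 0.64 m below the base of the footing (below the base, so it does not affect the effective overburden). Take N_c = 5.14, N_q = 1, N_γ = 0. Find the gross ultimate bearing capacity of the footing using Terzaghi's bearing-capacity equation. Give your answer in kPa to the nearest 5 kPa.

q_ult ≈ 675 kPa

q = γ·D_f = 18.9 × 1.56 = 29.484 kPa.
c·N_c = 126 × 5.14 = 647.64 kPa
q·N_q = 29.484 × 1 = 29.484 kPa
q_ult = 647.64 + 29.484 = 677.12 kPa.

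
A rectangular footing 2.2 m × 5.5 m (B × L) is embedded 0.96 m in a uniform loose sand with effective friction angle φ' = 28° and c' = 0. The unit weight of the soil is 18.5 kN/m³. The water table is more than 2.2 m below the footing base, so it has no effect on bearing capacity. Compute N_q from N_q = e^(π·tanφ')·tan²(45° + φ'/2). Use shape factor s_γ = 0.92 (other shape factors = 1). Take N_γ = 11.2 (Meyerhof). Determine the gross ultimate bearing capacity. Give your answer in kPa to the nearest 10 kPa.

q_ult ≈ 470 kPa

tan28° = 0.5317, so N_q = e^(π×0.5317)·tan²(59°) = 5.314 × 2.77 = 14.72.
Overburden at base level: q = 18.5 × 0.96 = 17.76 kPa.
Surcharge term q·N_q = 17.76 × 14.72 = 261.43 kPa; self-weight term 0.5·γ·B·N_γ·s_γ = 0.5 × 18.5 × 2.2 × 11.2 × 0.92 = 209.69 kPa.
q_ult = 261.43 + 209.69 = 471.11 kPa.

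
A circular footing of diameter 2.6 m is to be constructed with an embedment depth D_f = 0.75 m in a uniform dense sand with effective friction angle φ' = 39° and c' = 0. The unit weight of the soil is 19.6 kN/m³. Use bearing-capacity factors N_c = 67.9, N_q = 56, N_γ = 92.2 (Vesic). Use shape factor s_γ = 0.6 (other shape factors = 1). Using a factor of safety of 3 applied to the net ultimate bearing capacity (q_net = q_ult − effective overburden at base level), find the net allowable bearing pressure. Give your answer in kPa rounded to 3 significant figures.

q = γ·D_f = 19.6 × 0.75 = 14.7 kPa.
q·N_q = 14.7 × 56 = 823.2 kPa
0.5·γ·B·N_γ·s_γ = 0.5 × 19.6 × 2.6 × 92.2 × 0.6 = 1409.6 kPa
q_ult = 823.2 + 1409.6 = 2232.8 kPa.
Net ultimate: q_net = 2232.8 − 14.7 = 2218.1 kPa.
q_all(net) = 2218.1 / 3 = 739.35 kPa.

q_all(net) ≈ 739 kPa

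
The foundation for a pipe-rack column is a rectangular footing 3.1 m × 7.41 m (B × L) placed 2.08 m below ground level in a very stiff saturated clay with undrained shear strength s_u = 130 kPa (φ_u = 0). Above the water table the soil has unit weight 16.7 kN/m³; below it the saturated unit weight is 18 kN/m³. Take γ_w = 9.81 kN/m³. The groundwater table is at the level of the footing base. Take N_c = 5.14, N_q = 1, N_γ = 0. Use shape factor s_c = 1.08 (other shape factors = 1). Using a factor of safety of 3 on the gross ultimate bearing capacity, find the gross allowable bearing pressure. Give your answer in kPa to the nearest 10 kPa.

Overburden at base level: q = 16.7 × 2.08 = 34.736 kPa.
Cohesion term c·N_c·s_c = 130 × 5.14 × 1.08 = 721.66 kPa; surcharge term q·N_q = 34.736 × 1 = 34.736 kPa.
q_ult = 721.66 + 34.736 = 756.39 kPa.
q_all = 756.39 / 3 = 252.13 kPa.

q_all ≈ 250 kPa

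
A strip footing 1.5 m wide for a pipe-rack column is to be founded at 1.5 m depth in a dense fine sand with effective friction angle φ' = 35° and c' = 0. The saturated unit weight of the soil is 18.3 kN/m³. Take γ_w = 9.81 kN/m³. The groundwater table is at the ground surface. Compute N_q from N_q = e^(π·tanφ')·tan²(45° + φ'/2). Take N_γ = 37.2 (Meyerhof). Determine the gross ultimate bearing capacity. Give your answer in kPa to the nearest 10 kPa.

tan35° = 0.7002, so N_q = e^(π×0.7002)·tan²(62.5°) = 9.023 × 3.69 = 33.3.
With the water table at the surface the whole profile is submerged: γ' = 18.3 − 9.81 = 8.49 kN/m³, so q = γ'·D_f = 12.735 kPa; the same γ' applies in the ½γBN_γ term.
q_ult = q·N_q + 0.5·γ·B·N_γ
     = 12.735 × 33.296 + 0.5 × 8.49 × 1.5 × 37.2
     = 424.03 + 236.87 = 660.9 kPa.

q_ult ≈ 660 kPa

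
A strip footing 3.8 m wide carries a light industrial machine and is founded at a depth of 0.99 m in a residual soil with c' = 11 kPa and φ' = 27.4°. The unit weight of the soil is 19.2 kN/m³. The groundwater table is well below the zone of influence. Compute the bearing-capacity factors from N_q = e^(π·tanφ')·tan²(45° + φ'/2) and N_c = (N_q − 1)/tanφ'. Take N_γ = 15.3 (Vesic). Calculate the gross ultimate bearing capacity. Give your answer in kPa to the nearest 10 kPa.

q_ult ≈ 1090 kPa

tan27.4° = 0.5184, so N_q = e^(π×0.5184)·tan²(58.7°) = 5.096 × 2.705 = 13.78.
N_c = (13.78 − 1)/tan27.4° = 24.66.
q = γ·D_f = 19.2 × 0.99 = 19.008 kPa.
c·N_c = 11 × 24.665 = 271.31 kPa
q·N_q = 19.008 × 13.785 = 262.02 kPa
0.5·γ·B·N_γ = 0.5 × 19.2 × 3.8 × 15.3 = 558.14 kPa
q_ult = 271.31 + 262.02 + 558.14 = 1091.5 kPa.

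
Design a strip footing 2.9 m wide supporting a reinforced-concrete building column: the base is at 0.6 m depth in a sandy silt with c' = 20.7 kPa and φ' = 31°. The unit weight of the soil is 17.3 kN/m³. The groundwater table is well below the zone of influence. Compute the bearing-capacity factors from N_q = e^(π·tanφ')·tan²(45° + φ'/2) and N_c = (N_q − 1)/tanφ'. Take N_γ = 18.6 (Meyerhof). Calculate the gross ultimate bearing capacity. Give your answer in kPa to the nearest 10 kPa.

tan31° = 0.6009, so N_q = e^(π×0.6009)·tan²(60.5°) = 6.604 × 3.124 = 20.63.
N_c = (20.63 − 1)/tan31° = 32.67.
Overburden at base level: q = 17.3 × 0.6 = 10.38 kPa.
Cohesion term c·N_c = 20.7 × 32.671 = 676.29 kPa; surcharge term q·N_q = 10.38 × 20.631 = 214.15 kPa; self-weight term 0.5·γ·B·N_γ = 0.5 × 17.3 × 2.9 × 18.6 = 466.58 kPa.
q_ult = 676.29 + 214.15 + 466.58 = 1357 kPa.

q_ult ≈ 1360 kPa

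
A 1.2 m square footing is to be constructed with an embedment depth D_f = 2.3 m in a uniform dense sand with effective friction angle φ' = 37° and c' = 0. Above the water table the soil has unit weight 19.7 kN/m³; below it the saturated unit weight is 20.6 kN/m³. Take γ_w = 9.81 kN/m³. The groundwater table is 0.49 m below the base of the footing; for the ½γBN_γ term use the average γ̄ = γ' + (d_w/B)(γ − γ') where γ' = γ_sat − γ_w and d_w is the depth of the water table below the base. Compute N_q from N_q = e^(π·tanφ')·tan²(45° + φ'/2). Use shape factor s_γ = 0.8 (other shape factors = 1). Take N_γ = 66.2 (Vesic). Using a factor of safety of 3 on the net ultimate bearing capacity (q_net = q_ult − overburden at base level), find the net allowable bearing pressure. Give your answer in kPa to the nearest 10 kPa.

N_q = e^(π·tan37°)·tan²(63.5°) = 42.92.
Effective surcharge at the founding depth q = γ·D_f = 19.7 × 2.3 = 45.31 kPa.
With d_w = 0.49 m < B, γ̄ = 10.79 + (0.49/1.2) × (19.7 − 10.79) = 14.428 kN/m³.
q_ult = q·N_q + 0.5·γ·B·N_γ·s_γ
     = 45.31 × 42.92 + 0.5 × 14.428 × 1.2 × 66.2 × 0.8
     = 1944.7 + 458.47 = 2403.2 kPa.
q_net = 2403.2 − 45.31 = 2357.9 kPa.
q_all(net) = 2357.9 / 3 = 785.95 kPa.

q_all(net) ≈ 790 kPa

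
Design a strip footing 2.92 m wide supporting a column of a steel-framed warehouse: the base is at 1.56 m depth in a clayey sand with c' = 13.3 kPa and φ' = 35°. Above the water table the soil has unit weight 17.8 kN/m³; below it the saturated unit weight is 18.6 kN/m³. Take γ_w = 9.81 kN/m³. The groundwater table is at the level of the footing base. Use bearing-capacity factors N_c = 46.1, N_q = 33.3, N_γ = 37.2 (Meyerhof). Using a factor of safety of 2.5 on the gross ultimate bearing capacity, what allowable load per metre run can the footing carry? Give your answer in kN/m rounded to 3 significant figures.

≈ 2350 kN/m

Effective surcharge at the founding depth q = γ·D_f = 17.8 × 1.56 = 27.768 kPa.
The water table coincides with the base, so in the self-weight term γ → γ' = 8.79 kN/m³.
q_ult = c·N_c + q·N_q + 0.5·γ·B·N_γ
     = 13.3 × 46.1 + 27.768 × 33.3 + 0.5 × 8.79 × 2.92 × 37.2
     = 613.13 + 924.67 + 477.4 = 2015.2 kPa.
Gross allowable pressure q_all = 2015.2 / 2.5 = 806.08 kPa.
Allowable wall load = q_all × B = 806.08 × 2.92 = 2353.8 kN per metre run.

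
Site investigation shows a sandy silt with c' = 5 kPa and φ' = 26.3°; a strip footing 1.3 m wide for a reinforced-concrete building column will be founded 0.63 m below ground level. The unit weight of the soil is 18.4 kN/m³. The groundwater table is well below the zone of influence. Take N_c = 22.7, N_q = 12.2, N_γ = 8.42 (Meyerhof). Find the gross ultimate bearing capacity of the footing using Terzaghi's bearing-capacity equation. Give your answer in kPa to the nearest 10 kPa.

q = γ·D_f = 18.4 × 0.63 = 11.592 kPa.
c·N_c = 5 × 22.7 = 113.5 kPa
q·N_q = 11.592 × 12.2 = 141.42 kPa
0.5·γ·B·N_γ = 0.5 × 18.4 × 1.3 × 8.42 = 100.7 kPa
q_ult = 113.5 + 141.42 + 100.7 = 355.63 kPa.

q_ult ≈ 360 kPa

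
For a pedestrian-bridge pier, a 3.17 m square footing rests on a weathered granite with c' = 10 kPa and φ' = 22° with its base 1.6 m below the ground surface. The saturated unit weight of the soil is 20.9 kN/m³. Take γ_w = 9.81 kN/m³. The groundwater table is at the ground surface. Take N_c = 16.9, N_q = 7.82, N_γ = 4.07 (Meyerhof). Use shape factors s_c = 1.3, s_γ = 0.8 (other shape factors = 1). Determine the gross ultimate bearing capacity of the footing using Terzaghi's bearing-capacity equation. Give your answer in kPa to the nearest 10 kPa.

Water table at ground surface, so effective unit weight γ' = 20.9 − 9.81 = 11.09 kN/m³ is used throughout; overburden q = 11.09 × 1.6 = 17.744 kPa; the same γ' applies in the ½γBN_γ term.
Cohesion term c·N_c·s_c = 10 × 16.9 × 1.3 = 219.7 kPa; surcharge term q·N_q = 17.744 × 7.82 = 138.76 kPa; self-weight term 0.5·γ·B·N_γ·s_γ = 0.5 × 11.09 × 3.17 × 4.07 × 0.8 = 57.233 kPa.
q_ult = 219.7 + 138.76 + 57.233 = 415.69 kPa.

q_ult ≈ 420 kPa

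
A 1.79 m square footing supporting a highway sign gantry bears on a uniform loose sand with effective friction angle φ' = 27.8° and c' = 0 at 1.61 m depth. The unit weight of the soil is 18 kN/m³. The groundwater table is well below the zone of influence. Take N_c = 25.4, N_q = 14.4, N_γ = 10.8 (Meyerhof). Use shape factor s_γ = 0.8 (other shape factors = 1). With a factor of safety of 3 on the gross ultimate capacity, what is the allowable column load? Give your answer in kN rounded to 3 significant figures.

P_all ≈ 594 kN

q = γ·D_f = 18 × 1.61 = 28.98 kPa.
q·N_q = 28.98 × 14.4 = 417.31 kPa
0.5·γ·B·N_γ·s_γ = 0.5 × 18 × 1.79 × 10.8 × 0.8 = 139.19 kPa
q_ult = 417.31 + 139.19 = 556.5 kPa.
Gross allowable pressure q_all = 556.5 / 3 = 185.5 kPa.
Footing area = 3.2041 m², so allowable column load = 185.5 × 3.2041 = 594.36 kN.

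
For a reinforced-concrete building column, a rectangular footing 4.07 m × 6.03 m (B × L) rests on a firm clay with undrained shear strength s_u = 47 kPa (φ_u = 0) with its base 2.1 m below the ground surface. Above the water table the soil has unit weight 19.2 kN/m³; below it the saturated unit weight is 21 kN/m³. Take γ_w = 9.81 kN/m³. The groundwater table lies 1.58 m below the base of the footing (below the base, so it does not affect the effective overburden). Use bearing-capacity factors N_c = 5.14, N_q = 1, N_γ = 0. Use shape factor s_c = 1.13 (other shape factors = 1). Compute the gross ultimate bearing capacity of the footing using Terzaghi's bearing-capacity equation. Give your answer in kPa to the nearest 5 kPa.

Overburden at base level: q = 19.2 × 2.1 = 40.32 kPa.
Cohesion term c·N_c·s_c = 47 × 5.14 × 1.13 = 272.99 kPa; surcharge term q·N_q = 40.32 × 1 = 40.32 kPa.
q_ult = 272.99 + 40.32 = 313.31 kPa.

q_ult ≈ 315 kPa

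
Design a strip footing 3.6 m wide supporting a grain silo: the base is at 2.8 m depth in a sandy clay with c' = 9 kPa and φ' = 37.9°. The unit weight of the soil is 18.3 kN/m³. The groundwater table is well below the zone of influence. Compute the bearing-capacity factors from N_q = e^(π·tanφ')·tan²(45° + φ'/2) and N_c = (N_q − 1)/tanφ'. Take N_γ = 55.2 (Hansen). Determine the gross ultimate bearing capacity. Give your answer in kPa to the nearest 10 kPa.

q_ult ≈ 4840 kPa

tan37.9° = 0.7785, so N_q = e^(π×0.7785)·tan²(63.95°) = 11.538 × 4.185 = 48.29.
N_c = (48.29 − 1)/tan37.9° = 60.75.
q = γ·D_f = 18.3 × 2.8 = 51.24 kPa.
c·N_c = 9 × 60.746 = 546.71 kPa
q·N_q = 51.24 × 48.289 = 2474.3 kPa
0.5·γ·B·N_γ = 0.5 × 18.3 × 3.6 × 55.2 = 1818.3 kPa
q_ult = 546.71 + 2474.3 + 1818.3 = 4839.4 kPa.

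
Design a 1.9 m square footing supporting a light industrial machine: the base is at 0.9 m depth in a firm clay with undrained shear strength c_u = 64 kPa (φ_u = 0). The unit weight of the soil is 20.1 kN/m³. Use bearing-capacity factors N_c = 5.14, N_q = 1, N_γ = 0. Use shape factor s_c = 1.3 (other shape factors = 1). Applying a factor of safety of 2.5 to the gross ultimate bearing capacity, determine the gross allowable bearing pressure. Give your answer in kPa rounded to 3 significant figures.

q_all ≈ 178 kPa

Overburden at base level: q = 20.1 × 0.9 = 18.09 kPa.
Cohesion term c·N_c·s_c = 64 × 5.14 × 1.3 = 427.65 kPa; surcharge term q·N_q = 18.09 × 1 = 18.09 kPa.
q_ult = 427.65 + 18.09 = 445.74 kPa.
q_all = q_ult / FS = 445.74 / 2.5 = 178.3 kPa.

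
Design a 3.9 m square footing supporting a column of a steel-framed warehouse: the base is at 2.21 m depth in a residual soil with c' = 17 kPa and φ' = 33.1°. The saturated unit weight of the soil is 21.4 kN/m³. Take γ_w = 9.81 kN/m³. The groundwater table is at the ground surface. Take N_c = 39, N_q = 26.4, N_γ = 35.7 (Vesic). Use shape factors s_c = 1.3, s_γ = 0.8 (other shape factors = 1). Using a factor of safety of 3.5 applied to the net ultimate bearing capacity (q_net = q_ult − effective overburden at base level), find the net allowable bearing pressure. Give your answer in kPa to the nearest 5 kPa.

Water table at ground surface, so effective unit weight γ' = 21.4 − 9.81 = 11.59 kN/m³ is used throughout; overburden q = 11.59 × 2.21 = 25.614 kPa; the same γ' applies in the ½γBN_γ term.
Cohesion term c·N_c·s_c = 17 × 39 × 1.3 = 861.9 kPa; surcharge term q·N_q = 25.614 × 26.4 = 676.21 kPa; self-weight term 0.5·γ·B·N_γ·s_γ = 0.5 × 11.59 × 3.9 × 35.7 × 0.8 = 645.47 kPa.
q_ult = 861.9 + 676.21 + 645.47 = 2183.6 kPa.
Net ultimate: q_net = 2183.6 − 25.614 = 2158 kPa.
q_all(net) = 2158 / 3.5 = 616.56 kPa.

q_all(net) ≈ 615 kPa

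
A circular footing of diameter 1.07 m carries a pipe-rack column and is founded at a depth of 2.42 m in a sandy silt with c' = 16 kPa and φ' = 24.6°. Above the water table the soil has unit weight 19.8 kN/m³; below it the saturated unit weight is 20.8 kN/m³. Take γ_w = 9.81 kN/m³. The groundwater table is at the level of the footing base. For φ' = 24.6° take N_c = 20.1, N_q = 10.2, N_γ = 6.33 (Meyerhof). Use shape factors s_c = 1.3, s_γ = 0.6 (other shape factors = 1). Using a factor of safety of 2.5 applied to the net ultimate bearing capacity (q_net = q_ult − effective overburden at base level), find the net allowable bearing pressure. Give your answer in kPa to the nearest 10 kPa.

q_all(net) ≈ 350 kPa

Effective surcharge at the founding depth q = γ·D_f = 19.8 × 2.42 = 47.916 kPa.
The water table coincides with the base, so in the self-weight term γ → γ' = 10.99 kN/m³.
q_ult = c·N_c·s_c + q·N_q + 0.5·γ·B·N_γ·s_γ
     = 16 × 20.1 × 1.3 + 47.916 × 10.2 + 0.5 × 10.99 × 1.07 × 6.33 × 0.6
     = 418.08 + 488.74 + 22.331 = 929.15 kPa.
Net ultimate: q_net = 929.15 − 47.916 = 881.24 kPa.
q_all(net) = 881.24 / 2.5 = 352.5 kPa.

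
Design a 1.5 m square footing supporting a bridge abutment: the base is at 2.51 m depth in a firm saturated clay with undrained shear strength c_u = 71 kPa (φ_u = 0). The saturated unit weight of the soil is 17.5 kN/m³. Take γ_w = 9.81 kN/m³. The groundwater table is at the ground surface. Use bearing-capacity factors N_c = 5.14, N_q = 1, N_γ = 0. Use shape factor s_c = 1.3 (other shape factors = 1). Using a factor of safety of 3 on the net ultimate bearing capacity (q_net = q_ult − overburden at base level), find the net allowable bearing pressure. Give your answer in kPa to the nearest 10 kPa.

q_all(net) ≈ 160 kPa

γ' = 17.5 − 9.81 = 7.69 kN/m³ (submerged throughout). q = 7.69 × 2.51 = 19.302 kPa.
c·N_c·s_c = 71 × 5.14 × 1.3 = 474.42 kPa
q·N_q = 19.302 × 1 = 19.302 kPa
q_ult = 474.42 + 19.302 = 493.72 kPa.
q_net = 493.72 − 19.302 = 474.42 kPa.
q_all(net) = 474.42 / 3 = 158.14 kPa.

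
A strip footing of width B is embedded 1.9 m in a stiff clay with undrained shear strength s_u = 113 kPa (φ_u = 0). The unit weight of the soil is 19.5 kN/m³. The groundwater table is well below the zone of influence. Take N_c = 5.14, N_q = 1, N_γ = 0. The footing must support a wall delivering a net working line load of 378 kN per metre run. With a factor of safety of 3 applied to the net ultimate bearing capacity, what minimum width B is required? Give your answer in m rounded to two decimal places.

Overburden at base level: q = 19.5 × 1.9 = 37.05 kPa.
Cohesion term c·N_c = 113 × 5.14 = 580.82 kPa; surcharge term q·N_q = 37.05 × 1 = 37.05 kPa.
q_ult = 580.82 + 37.05 = 617.87 kPa.
For φ = 0 the ½γBN_γ term vanishes, so q_ult is independent of B. q_net = 617.87 − 37.05 = 580.82 kPa; q_all(net) = 580.82/3 = 193.61 kPa.
Required width B = w / q_all(net) = 378 / 193.61 = 1.952 m.

B = 1.95 m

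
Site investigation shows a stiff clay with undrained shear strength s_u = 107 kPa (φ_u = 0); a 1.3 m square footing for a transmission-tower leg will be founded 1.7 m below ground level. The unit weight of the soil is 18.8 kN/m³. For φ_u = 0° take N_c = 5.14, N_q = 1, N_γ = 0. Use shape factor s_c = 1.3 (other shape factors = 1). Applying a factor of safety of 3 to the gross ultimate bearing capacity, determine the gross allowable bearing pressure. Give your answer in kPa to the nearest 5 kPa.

q_all ≈ 250 kPa

Effective surcharge at the founding depth q = γ·D_f = 18.8 × 1.7 = 31.96 kPa.
q_ult = c·N_c·s_c + q·N_q
     = 107 × 5.14 × 1.3 + 31.96 × 1
     = 714.97 + 31.96 = 746.93 kPa.
q_all = q_ult / FS = 746.93 / 3 = 248.98 kPa.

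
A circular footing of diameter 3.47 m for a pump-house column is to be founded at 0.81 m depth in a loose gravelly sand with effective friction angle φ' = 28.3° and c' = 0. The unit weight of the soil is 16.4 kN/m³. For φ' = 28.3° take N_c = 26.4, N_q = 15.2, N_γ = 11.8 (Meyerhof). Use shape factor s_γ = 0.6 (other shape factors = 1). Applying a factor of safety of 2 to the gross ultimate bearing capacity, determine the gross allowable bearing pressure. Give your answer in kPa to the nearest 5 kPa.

q = γ·D_f = 16.4 × 0.81 = 13.284 kPa.
q·N_q = 13.284 × 15.2 = 201.92 kPa
0.5·γ·B·N_γ·s_γ = 0.5 × 16.4 × 3.47 × 11.8 × 0.6 = 201.45 kPa
q_ult = 201.92 + 201.45 = 403.37 kPa.
q_all = q_ult / FS = 403.37 / 2 = 201.69 kPa.

q_all ≈ 200 kPa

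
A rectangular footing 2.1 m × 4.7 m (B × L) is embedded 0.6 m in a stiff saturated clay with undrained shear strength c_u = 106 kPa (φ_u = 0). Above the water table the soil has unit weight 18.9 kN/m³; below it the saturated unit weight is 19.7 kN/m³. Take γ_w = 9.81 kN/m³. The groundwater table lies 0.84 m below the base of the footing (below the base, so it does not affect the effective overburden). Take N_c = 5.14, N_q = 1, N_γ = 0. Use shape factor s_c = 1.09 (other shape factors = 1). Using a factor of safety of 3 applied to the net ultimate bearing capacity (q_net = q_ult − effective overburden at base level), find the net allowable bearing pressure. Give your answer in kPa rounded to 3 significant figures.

q_all(net) ≈ 198 kPa

q = γ·D_f = 18.9 × 0.6 = 11.34 kPa.
c·N_c·s_c = 106 × 5.14 × 1.09 = 593.88 kPa
q·N_q = 11.34 × 1 = 11.34 kPa
q_ult = 593.88 + 11.34 = 605.22 kPa.
Net ultimate: q_net = 605.22 − 11.34 = 593.88 kPa.
q_all(net) = 593.88 / 3 = 197.96 kPa.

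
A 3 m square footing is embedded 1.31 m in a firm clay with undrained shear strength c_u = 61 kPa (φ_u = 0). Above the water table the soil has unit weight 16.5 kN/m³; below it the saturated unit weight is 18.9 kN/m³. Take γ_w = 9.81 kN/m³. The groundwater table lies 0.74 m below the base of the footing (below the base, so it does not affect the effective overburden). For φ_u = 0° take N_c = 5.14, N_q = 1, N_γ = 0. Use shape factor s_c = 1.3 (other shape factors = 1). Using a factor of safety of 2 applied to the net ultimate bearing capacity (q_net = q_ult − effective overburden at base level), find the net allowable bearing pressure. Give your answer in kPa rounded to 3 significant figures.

Overburden at base level: q = 16.5 × 1.31 = 21.615 kPa.
Cohesion term c·N_c·s_c = 61 × 5.14 × 1.3 = 407.6 kPa; surcharge term q·N_q = 21.615 × 1 = 21.615 kPa.
q_ult = 407.6 + 21.615 = 429.22 kPa.
Net ultimate: q_net = 429.22 − 21.615 = 407.6 kPa.
q_all(net) = 407.6 / 2 = 203.8 kPa.

q_all(net) ≈ 204 kPa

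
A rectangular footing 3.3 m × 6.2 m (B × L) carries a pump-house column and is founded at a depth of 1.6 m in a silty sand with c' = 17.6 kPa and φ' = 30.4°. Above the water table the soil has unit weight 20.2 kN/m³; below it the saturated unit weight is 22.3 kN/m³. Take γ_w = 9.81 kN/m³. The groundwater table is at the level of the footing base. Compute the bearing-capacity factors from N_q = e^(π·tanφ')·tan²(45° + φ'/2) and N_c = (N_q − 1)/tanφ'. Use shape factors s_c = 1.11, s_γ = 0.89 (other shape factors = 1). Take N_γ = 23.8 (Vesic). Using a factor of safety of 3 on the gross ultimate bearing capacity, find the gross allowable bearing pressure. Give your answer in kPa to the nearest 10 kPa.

q_all ≈ 560 kPa

N_q = e^(π·tan30.4°)·tan²(60.2°) = 19.26; N_c = (N_q − 1)/tanφ' = 31.12.
Overburden at base level: q = 20.2 × 1.6 = 32.32 kPa.
Below the base the soil is submerged, so the ½γBN_γ term uses γ' = 22.3 − 9.81 = 12.49 kN/m³.
Cohesion term c·N_c·s_c = 17.6 × 31.12 × 1.11 = 607.96 kPa; surcharge term q·N_q = 32.32 × 19.258 = 622.42 kPa; self-weight term 0.5·γ·B·N_γ·s_γ = 0.5 × 12.49 × 3.3 × 23.8 × 0.89 = 436.53 kPa.
q_ult = 607.96 + 622.42 + 436.53 = 1666.9 kPa.
q_all = 1666.9 / 3 = 555.64 kPa.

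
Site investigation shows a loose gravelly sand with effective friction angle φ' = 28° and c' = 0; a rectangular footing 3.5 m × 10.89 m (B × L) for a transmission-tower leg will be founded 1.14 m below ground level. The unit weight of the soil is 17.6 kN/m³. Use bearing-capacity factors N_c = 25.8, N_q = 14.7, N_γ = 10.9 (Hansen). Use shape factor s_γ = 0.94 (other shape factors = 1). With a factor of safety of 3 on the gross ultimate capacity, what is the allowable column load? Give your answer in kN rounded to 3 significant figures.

P_all ≈ 7760 kN

Overburden at base level: q = 17.6 × 1.14 = 20.064 kPa.
Surcharge term q·N_q = 20.064 × 14.7 = 294.94 kPa; self-weight term 0.5·γ·B·N_γ·s_γ = 0.5 × 17.6 × 3.5 × 10.9 × 0.94 = 315.58 kPa.
q_ult = 294.94 + 315.58 = 610.52 kPa.
Gross allowable pressure q_all = 610.52 / 3 = 203.51 kPa.
Footing area = 38.115 m², so allowable column load = 203.51 × 38.115 = 7756.6 kN.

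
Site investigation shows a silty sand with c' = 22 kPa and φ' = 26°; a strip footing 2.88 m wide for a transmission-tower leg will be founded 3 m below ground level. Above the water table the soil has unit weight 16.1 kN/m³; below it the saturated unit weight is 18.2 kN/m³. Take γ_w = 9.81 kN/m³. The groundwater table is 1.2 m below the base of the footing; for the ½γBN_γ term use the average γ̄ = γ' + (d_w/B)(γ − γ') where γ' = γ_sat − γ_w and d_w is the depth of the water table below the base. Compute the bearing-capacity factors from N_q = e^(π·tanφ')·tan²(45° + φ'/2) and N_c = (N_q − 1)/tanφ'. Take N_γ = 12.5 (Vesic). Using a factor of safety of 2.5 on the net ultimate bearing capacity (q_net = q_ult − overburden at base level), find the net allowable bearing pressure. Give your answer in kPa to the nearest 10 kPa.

q_all(net) ≈ 490 kPa

N_q = e^(π·tan26°)·tan²(58°) = 11.85; N_c = (N_q − 1)/tanφ' = 22.25.
Effective surcharge at the founding depth q = γ·D_f = 16.1 × 3 = 48.3 kPa.
With d_w = 1.2 m < B, γ̄ = 8.39 + (1.2/2.88) × (16.1 − 8.39) = 11.602 kN/m³.
q_ult = c·N_c + q·N_q + 0.5·γ·B·N_γ
     = 22 × 22.254 + 48.3 × 11.854 + 0.5 × 11.602 × 2.88 × 12.5
     = 489.6 + 572.56 + 208.84 = 1271 kPa.
q_net = 1271 − 48.3 = 1222.7 kPa.
q_all(net) = 1222.7 / 2.5 = 489.08 kPa.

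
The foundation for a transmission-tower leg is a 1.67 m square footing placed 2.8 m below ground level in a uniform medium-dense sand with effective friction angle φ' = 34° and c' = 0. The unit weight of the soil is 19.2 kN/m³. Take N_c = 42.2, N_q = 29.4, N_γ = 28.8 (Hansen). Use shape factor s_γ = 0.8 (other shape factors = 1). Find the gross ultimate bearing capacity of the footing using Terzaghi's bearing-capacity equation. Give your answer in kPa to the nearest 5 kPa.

q_ult ≈ 1950 kPa

q = γ·D_f = 19.2 × 2.8 = 53.76 kPa.
q·N_q = 53.76 × 29.4 = 1580.5 kPa
0.5·γ·B·N_γ·s_γ = 0.5 × 19.2 × 1.67 × 28.8 × 0.8 = 369.38 kPa
q_ult = 1580.5 + 369.38 = 1949.9 kPa.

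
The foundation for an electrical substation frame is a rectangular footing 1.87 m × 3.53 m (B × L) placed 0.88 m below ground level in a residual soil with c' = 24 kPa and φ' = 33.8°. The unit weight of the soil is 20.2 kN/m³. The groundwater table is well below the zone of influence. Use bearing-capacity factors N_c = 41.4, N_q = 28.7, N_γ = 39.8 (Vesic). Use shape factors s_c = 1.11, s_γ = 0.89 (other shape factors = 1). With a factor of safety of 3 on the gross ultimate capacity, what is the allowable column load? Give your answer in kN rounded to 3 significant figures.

Overburden at base level: q = 20.2 × 0.88 = 17.776 kPa.
Cohesion term c·N_c·s_c = 24 × 41.4 × 1.11 = 1102.9 kPa; surcharge term q·N_q = 17.776 × 28.7 = 510.17 kPa; self-weight term 0.5·γ·B·N_γ·s_γ = 0.5 × 20.2 × 1.87 × 39.8 × 0.89 = 669.02 kPa.
q_ult = 1102.9 + 510.17 + 669.02 = 2282.1 kPa.
Gross allowable pressure q_all = 2282.1 / 3 = 760.69 kPa.
Footing area = 6.6011 m², so allowable column load = 760.69 × 6.6011 = 5021.4 kN.

P_all ≈ 5020 kN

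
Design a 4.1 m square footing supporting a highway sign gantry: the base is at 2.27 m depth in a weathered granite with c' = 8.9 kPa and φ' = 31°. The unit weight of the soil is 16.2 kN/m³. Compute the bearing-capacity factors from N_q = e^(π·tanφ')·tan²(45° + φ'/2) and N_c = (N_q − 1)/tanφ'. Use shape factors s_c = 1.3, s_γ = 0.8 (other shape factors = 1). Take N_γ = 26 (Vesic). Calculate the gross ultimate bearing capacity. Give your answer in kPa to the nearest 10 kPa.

q_ult ≈ 1830 kPa

tan31° = 0.6009, so N_q = e^(π×0.6009)·tan²(60.5°) = 6.604 × 3.124 = 20.63.
N_c = (20.63 − 1)/tan31° = 32.67.
Effective surcharge at the founding depth q = γ·D_f = 16.2 × 2.27 = 36.774 kPa.
q_ult = c·N_c·s_c + q·N_q + 0.5·γ·B·N_γ·s_γ
     = 8.9 × 32.671 × 1.3 + 36.774 × 20.631 + 0.5 × 16.2 × 4.1 × 26 × 0.8
     = 378 + 758.68 + 690.77 = 1827.4 kPa.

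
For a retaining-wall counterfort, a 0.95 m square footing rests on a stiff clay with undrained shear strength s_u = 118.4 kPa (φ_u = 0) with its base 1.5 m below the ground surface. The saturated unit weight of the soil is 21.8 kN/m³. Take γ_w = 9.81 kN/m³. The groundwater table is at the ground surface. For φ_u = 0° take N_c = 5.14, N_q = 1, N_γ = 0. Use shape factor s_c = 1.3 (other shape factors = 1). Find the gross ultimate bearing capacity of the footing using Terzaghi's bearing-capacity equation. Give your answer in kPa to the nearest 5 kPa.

With the water table at the surface the whole profile is submerged: γ' = 21.8 − 9.81 = 11.99 kN/m³, so q = γ'·D_f = 17.985 kPa.
q_ult = c·N_c·s_c + q·N_q
     = 118.4 × 5.14 × 1.3 + 17.985 × 1
     = 791.15 + 17.985 = 809.13 kPa.

q_ult ≈ 810 kPa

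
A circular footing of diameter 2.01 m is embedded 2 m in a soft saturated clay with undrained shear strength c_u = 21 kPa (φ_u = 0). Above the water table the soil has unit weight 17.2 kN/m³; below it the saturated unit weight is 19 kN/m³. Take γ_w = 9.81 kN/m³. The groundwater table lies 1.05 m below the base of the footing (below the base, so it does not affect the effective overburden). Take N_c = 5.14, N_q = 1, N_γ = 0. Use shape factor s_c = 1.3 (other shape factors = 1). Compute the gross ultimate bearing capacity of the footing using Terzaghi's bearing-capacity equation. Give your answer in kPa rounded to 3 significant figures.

q_ult ≈ 175 kPa

Effective surcharge at the founding depth q = γ·D_f = 17.2 × 2 = 34.4 kPa.
q_ult = c·N_c·s_c + q·N_q
     = 21 × 5.14 × 1.3 + 34.4 × 1
     = 140.32 + 34.4 = 174.72 kPa.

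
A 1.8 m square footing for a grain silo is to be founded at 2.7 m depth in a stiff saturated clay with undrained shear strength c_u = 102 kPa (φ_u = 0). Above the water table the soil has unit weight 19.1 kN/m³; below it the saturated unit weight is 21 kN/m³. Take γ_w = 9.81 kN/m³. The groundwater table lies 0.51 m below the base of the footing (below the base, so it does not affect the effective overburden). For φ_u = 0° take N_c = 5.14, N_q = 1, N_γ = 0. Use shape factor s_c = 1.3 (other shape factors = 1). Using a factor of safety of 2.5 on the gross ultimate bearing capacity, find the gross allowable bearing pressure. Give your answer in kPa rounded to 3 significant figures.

Overburden at base level: q = 19.1 × 2.7 = 51.57 kPa.
Cohesion term c·N_c·s_c = 102 × 5.14 × 1.3 = 681.56 kPa; surcharge term q·N_q = 51.57 × 1 = 51.57 kPa.
q_ult = 681.56 + 51.57 = 733.13 kPa.
q_all = 733.13 / 2.5 = 293.25 kPa.

q_all ≈ 293 kPa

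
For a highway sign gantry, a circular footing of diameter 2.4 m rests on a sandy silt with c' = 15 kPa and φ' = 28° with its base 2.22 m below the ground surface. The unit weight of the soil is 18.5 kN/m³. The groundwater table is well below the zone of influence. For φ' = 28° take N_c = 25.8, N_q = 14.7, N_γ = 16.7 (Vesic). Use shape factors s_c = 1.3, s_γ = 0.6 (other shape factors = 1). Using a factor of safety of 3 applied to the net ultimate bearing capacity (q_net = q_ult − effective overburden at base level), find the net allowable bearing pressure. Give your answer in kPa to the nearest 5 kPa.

q = γ·D_f = 18.5 × 2.22 = 41.07 kPa.
c·N_c·s_c = 15 × 25.8 × 1.3 = 503.1 kPa
q·N_q = 41.07 × 14.7 = 603.73 kPa
0.5·γ·B·N_γ·s_γ = 0.5 × 18.5 × 2.4 × 16.7 × 0.6 = 222.44 kPa
q_ult = 503.1 + 603.73 + 222.44 = 1329.3 kPa.
Net ultimate: q_net = 1329.3 − 41.07 = 1288.2 kPa.
q_all(net) = 1288.2 / 3 = 429.4 kPa.

q_all(net) ≈ 430 kPa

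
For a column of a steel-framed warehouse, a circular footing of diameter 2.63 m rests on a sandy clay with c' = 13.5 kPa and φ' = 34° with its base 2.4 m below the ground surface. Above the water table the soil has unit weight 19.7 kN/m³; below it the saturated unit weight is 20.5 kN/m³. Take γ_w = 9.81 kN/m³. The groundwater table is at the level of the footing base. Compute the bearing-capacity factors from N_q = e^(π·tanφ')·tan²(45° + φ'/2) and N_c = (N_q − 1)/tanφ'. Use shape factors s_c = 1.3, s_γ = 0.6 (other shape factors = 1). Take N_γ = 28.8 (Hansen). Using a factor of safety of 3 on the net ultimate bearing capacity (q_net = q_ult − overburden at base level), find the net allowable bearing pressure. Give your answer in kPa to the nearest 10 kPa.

q_all(net) ≈ 780 kPa

N_q = e^(π·tan34°)·tan²(62°) = 29.44; N_c = (N_q − 1)/tanφ' = 42.16.
q = γ·D_f = 19.7 × 2.4 = 47.28 kPa.
For the ½γBN_γ term take γ' = 20.5 − 9.81 = 10.69 kN/m³ (soil below base is submerged).
c·N_c·s_c = 13.5 × 42.164 × 1.3 = 739.97 kPa
q·N_q = 47.28 × 29.44 = 1391.9 kPa
0.5·γ·B·N_γ·s_γ = 0.5 × 10.69 × 2.63 × 28.8 × 0.6 = 242.91 kPa
q_ult = 739.97 + 1391.9 + 242.91 = 2374.8 kPa.
q_net = 2374.8 − 47.28 = 2327.5 kPa.
q_all(net) = 2327.5 / 3 = 775.84 kPa.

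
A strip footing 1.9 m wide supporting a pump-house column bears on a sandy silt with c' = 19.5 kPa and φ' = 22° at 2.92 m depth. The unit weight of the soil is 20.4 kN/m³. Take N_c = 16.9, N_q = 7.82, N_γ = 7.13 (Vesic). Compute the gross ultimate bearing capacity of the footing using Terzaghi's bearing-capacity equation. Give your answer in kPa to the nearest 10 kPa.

q_ult ≈ 930 kPa

Overburden at base level: q = 20.4 × 2.92 = 59.568 kPa.
Cohesion term c·N_c = 19.5 × 16.9 = 329.55 kPa; surcharge term q·N_q = 59.568 × 7.82 = 465.82 kPa; self-weight term 0.5·γ·B·N_γ = 0.5 × 20.4 × 1.9 × 7.13 = 138.18 kPa.
q_ult = 329.55 + 465.82 + 138.18 = 933.55 kPa.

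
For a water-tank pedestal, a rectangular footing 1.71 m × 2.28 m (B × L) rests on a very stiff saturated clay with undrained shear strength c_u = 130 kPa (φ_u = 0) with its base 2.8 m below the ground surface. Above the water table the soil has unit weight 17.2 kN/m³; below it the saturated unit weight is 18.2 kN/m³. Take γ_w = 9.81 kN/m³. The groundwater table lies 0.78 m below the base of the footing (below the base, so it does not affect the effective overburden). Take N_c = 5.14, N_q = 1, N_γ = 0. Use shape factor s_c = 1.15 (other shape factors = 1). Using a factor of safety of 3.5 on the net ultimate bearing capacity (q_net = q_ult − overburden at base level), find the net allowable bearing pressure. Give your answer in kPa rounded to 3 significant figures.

Overburden at base level: q = 17.2 × 2.8 = 48.16 kPa.
Cohesion term c·N_c·s_c = 130 × 5.14 × 1.15 = 768.43 kPa; surcharge term q·N_q = 48.16 × 1 = 48.16 kPa.
q_ult = 768.43 + 48.16 = 816.59 kPa.
q_net = 816.59 − 48.16 = 768.43 kPa.
q_all(net) = 768.43 / 3.5 = 219.55 kPa.

q_all(net) ≈ 220 kPa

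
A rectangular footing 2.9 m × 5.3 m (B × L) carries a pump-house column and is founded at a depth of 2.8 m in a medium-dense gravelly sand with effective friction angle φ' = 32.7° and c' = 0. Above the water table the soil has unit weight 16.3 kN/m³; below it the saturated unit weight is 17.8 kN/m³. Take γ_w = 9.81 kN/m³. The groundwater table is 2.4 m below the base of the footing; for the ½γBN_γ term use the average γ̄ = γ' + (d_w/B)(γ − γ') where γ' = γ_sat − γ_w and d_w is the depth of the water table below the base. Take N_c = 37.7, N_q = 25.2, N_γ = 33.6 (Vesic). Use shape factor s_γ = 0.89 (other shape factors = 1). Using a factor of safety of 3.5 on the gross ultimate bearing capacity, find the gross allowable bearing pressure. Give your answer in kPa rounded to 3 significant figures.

q_all ≈ 513 kPa

Effective surcharge at the founding depth q = γ·D_f = 16.3 × 2.8 = 45.64 kPa.
With d_w = 2.4 m < B, γ̄ = 7.99 + (2.4/2.9) × (16.3 − 7.99) = 14.867 kN/m³.
q_ult = q·N_q + 0.5·γ·B·N_γ·s_γ
     = 45.64 × 25.2 + 0.5 × 14.867 × 2.9 × 33.6 × 0.89
     = 1150.1 + 644.66 = 1794.8 kPa.
q_all = 1794.8 / 3.5 = 512.8 kPa.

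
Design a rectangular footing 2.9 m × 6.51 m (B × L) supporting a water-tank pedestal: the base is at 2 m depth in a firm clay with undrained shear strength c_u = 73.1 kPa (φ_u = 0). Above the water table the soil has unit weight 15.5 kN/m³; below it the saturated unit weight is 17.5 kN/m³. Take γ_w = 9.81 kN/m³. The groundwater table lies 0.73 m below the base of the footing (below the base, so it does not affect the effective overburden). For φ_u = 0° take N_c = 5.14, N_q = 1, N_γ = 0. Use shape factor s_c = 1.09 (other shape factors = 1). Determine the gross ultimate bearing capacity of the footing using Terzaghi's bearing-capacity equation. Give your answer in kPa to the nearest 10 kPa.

q_ult ≈ 440 kPa

Effective surcharge at the founding depth q = γ·D_f = 15.5 × 2 = 31 kPa.
q_ult = c·N_c·s_c + q·N_q
     = 73.1 × 5.14 × 1.09 + 31 × 1
     = 409.55 + 31 = 440.55 kPa.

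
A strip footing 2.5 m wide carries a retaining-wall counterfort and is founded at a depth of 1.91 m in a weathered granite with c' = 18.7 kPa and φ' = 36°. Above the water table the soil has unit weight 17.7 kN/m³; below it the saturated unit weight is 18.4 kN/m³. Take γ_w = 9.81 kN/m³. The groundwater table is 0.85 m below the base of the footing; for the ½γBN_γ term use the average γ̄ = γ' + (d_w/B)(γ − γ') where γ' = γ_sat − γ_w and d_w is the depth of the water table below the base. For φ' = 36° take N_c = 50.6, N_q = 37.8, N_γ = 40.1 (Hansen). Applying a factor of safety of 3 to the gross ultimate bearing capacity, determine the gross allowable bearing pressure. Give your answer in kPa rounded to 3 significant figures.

Overburden at base level: q = 17.7 × 1.91 = 33.807 kPa.
The water table is 0.85 m below the base (< B = 2.5 m), so the ½γBN_γ term uses γ̄ = γ' + (d_w/B)(γ − γ') = 8.59 + (0.85/2.5)(17.7 − 8.59) = 11.687 kN/m³.
Cohesion term c·N_c = 18.7 × 50.6 = 946.22 kPa; surcharge term q·N_q = 33.807 × 37.8 = 1277.9 kPa; self-weight term 0.5·γ·B·N_γ = 0.5 × 11.687 × 2.5 × 40.1 = 585.83 kPa.
q_ult = 946.22 + 1277.9 + 585.83 = 2810 kPa.
q_all = q_ult / FS = 2810 / 3 = 936.65 kPa.

q_all ≈ 937 kPa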